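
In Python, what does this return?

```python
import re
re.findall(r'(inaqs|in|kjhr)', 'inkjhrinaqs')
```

Alternation isn't longest-match — the leftmost alternative that fits at this position is chosen.
Walking the string: at [0:2] match 'in', group 1 = 'in'; at [2:6] match 'kjhr', group 1 = 'kjhr'; at [6:11] match 'inaqs', group 1 = 'inaqs'.
With a single group, `findall` returns only what that group captured — 3 items.

['in', 'kjhr', 'inaqs']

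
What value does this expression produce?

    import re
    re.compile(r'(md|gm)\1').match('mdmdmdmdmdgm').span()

(0, 4)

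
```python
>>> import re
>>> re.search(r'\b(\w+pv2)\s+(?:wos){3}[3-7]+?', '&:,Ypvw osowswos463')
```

None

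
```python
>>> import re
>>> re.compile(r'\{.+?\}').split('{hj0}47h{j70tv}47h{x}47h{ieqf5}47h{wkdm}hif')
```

['', '47h', '47h', '47h', '47h', 'hif']

Lazy quantifiers expand one character at a time until the remainder of the pattern can match.
`split` removes every match and returns the 6 fragments in between.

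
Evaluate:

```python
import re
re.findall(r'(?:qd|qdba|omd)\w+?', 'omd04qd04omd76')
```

['omd0', 'qd0', 'omd7']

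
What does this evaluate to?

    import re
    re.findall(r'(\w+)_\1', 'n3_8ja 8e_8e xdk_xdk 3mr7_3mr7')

['8e', 'xdk', '3mr7']

`\1` is not a pattern — it's the concrete string captured by group 1, re-applied verbatim.
`findall` collects group 1 from each match (3 total).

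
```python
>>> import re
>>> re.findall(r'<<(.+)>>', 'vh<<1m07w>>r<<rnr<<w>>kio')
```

['1m07w>>r<<rnr<<w']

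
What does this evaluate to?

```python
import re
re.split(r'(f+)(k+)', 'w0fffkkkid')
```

This matches one or more of a literal 'f' (captured); then one or more of a literal 'k' (captured).
Matches to split on: at [2:8] → 'fffkkk'.
With a capturing group present, the delimiter's captured portion is kept in the result list.

['w0', 'fff', 'kkk', 'id']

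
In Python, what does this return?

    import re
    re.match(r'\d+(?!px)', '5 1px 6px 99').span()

(0, 1)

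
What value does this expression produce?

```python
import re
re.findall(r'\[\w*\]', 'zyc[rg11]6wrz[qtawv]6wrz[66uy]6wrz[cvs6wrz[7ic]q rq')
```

`findall` yields the raw match text (4 of them) because the pattern has no groups.

['[rg11]', '[qtawv]', '[66uy]', '[7ic]']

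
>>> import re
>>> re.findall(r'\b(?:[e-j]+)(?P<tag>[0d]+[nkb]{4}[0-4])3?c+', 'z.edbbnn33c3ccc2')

['dbbnn3']

This matches a word boundary (`\b`, zero-width); then one or more of a character in [e-j] (non-capturing group); then one or more of one of [0d], then exactly 4 of one of [nkb], then a character in [0-4] (captured as 'tag'); then optionally a literal '3'; then one or more of a literal 'c'.
Scanning left to right: at [2:11] match 'edbbnn33c', group 1 = 'dbbnn3'.
One capturing group, so `findall` returns just the captured substring from the one match — 1 in all.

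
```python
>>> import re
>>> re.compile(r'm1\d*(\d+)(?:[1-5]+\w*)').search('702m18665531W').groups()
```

This matches the literal 'm1', then zero or more of a digit; then one or more of a digit (captured); then one or more of a character in [1-5], then zero or more of a word character (non-capturing group).
`re.search` tries every starting position until one works.
The match spans [3:13] → 'm18665531W'.
Captured: group 1 = '3'.

('3',)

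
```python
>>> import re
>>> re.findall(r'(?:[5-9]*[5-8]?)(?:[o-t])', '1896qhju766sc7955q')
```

The pattern matches zero or more of a character in [5-9], then optionally a character in [5-8] (non-capturing group); then a character in [o-t] (non-capturing group).
Matches: at [1:5] → '896q'; at [8:12] → '766s'; at [13:18] → '7955q'.
Since nothing is captured, `findall` lists the 3 matched substrings directly.

['896q', '766s', '7955q']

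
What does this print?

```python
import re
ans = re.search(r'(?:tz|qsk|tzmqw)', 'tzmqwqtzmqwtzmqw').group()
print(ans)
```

`|` is ordered: at each position the engine commits to the first alternative that works.
The match spans [0:2] → 'tz'.

tz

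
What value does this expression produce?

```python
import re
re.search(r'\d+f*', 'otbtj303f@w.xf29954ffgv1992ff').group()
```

'303f'

This matches one or more of a digit; then zero or more of a literal 'f'.
The match spans [5:9] → '303f'.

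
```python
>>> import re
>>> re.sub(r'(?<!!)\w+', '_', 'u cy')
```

'_ _'

Because the assertion is negative and zero-width, positions next to the forbidden text are skipped.
Matches: at [0:1] → 'u'; at [2:4] → 'cy'.
`sub` substitutes '_' at each match site.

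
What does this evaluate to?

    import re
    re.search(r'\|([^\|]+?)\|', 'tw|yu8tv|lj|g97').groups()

('yu8tv',)

The match spans [2:9] → '|yu8tv|'.
Captured: group 1 = 'yu8tv'.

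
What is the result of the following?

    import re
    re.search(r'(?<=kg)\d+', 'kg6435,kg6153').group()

The positive lookaround only admits positions where the adjacent text matches; those characters stay outside the span.
`search` walks the string left to right and returns the first match it finds.
The match spans [2:6] → '6435'.

'6435'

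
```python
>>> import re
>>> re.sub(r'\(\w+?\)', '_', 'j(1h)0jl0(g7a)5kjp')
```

'j_0jl0_5kjp'

`sub` substitutes '_' at each match site.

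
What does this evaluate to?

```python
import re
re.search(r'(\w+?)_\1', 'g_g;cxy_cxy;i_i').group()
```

A backreference is literal: `\1` must see the identical characters the first group matched.
The match spans [0:3] → 'g_g'.

'g_g'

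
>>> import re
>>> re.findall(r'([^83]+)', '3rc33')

['rc']

The pattern matches one or more of any character except [83] (captured).
Scanning left to right: at [1:3] match 'rc', group 1 = 'rc'.
One capturing group, so `findall` returns just the captured substring from the one match — 1 in all.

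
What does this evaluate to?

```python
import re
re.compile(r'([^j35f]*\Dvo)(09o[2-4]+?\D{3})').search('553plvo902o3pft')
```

This matches zero or more of any character except [j35f], then a non-digit, then the literal 'vo' (captured); then the literal '09o', then one or more of a character in [2-4] (lazy), then exactly 3 of a non-digit (captured).
`search` walks the string left to right and returns the first match it finds.
Here nothing in the string fits, so the call returns None.

None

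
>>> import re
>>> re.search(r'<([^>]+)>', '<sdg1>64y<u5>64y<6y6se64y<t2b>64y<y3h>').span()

`re.search` tries every starting position until one works.
The match spans [0:6] → '<sdg1>'.
Captured: group 1 = 'sdg1'.

(0, 6)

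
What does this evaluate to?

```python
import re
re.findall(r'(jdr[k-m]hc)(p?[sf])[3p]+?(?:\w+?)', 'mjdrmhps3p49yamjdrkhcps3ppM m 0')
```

The pattern matches the literal 'jdr', then a character in [k-m], then the literal 'hc' (captured); then optionally the literal 'p', then one of [sf] (captured); then one or more of one of [3p] (lazy); then one or more of a word character (lazy) (non-capturing group).
Walking the string: at [15:25] match 'jdrkhcps3p', groups = ('jdrkhc', 'ps').
With 2 capturing groups, `findall` returns a 2-tuple per match.

[('jdrkhc', 'ps')]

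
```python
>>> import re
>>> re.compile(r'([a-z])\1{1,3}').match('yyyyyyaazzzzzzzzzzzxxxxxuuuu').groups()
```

The match spans [0:4] → 'yyyy'.
Captured: group 1 = 'y'.

('y',)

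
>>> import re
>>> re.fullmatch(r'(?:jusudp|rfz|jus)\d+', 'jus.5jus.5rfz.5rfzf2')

`re.fullmatch` is like wrapping the pattern in `^…$` (in single-line mode).
Here the string isn't matched end-to-end, so the call returns None.

None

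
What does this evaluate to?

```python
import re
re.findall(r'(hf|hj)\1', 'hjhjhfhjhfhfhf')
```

['hj', 'hf']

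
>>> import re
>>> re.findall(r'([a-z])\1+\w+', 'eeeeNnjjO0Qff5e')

`\1` has to match the exact text group 1 already captured.
`findall` collects group 1 from the one match (1 total).

['e']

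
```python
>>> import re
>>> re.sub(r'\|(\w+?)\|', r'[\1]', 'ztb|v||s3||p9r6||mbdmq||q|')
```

'ztb[v][s3][p9r6][mbdmq][q]'

Matches: at [3:6] → '|v|'; at [6:10] → '|s3|'; at [10:16] → '|p9r6|'; at [16:23] → '|mbdmq|'; at [23:26] → '|q|'.
The replacement refers to a captured group, so each match is rewritten using its own captured text.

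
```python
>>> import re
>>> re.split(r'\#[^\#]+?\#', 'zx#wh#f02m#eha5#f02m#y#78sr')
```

['zx', 'f02m', 'f02m', '78sr']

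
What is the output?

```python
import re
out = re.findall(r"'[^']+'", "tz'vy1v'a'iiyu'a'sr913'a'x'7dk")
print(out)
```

["'vy1v'", "'iiyu'", "'sr913'", "'x'"]

Walking the string: at [2:8] → "'vy1v'"; at [9:15] → "'iiyu'"; at [16:23] → "'sr913'"; at [24:27] → "'x'".
No capturing groups, so `findall` returns the 4 full match strings.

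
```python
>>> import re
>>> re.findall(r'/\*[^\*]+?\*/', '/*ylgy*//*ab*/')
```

No capturing groups, so `findall` returns the 2 full match strings.

['/*ylgy*/', '/*ab*/']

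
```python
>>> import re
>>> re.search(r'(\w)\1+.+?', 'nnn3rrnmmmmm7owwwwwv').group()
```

'nnn3'

A backreference is literal: `\1` must see the identical characters the first group matched.
`search` walks the string left to right and returns the first match it finds.
The match spans [0:4] → 'nnn3'.
Captured: group 1 = 'n'.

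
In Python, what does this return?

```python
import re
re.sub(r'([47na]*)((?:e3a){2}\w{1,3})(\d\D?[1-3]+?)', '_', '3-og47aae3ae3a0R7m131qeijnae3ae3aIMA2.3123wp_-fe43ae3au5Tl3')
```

A non-greedy quantifier consumes as few characters as it can — just enough that the remainder of the pattern still matches from where it stops; whatever follows it matches normally.
Each match is replaced by '_'.

'3-og_31qeij_123wp_-fe43ae3au5Tl3'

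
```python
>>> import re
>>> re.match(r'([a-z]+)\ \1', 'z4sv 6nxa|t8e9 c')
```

`re.match` won't scan ahead — the pattern has to work from the very first character.
Here the pattern fails at index 0, so the call returns None.

None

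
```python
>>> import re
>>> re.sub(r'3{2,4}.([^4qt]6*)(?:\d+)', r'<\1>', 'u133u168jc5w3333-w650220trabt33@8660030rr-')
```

This matches 2 to 4 of the literal '3', then any character; then any character except [4qt], then zero or more of the literal '6' (captured); then one or more of a digit (non-capturing group).
Matches: at [2:8] → '33u168'; at [12:24] → '3333-w650220'; at [29:39] → '33@8660030'.
Each match is replaced using the text its own group 1 captured.

'u1<16>jc5w<w6>trabt<866>rr-'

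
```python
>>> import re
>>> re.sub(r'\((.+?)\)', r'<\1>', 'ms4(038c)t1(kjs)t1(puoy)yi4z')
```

'ms4<038c>t1<kjs>t1<puoy>yi4z'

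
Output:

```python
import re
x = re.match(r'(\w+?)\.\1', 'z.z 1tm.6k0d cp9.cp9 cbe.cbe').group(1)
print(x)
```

z

`\1` has to match the exact text group 1 already captured.
`re.match` only tries the pattern at the start of the string.
The match spans [0:3] → 'z.z'.
Captured: group 1 = 'z'.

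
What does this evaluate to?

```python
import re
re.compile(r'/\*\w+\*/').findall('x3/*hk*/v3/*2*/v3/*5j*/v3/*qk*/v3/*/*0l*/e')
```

['/*hk*/', '/*2*/', '/*5j*/', '/*qk*/', '/*0l*/']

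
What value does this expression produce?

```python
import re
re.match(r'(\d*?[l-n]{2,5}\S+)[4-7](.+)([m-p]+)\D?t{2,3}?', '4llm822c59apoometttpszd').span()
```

The pattern matches zero or more of a digit (lazy), then 2 to 5 of a character in [l-n], then one or more of a non-whitespace character (captured); then a character in [4-7]; then one or more of any character (captured); then one or more of a character in [m-p] (captured); then optionally a non-digit, then 2 to 3 of the literal 't' (lazy).
`match` is anchored at position 0; if the pattern doesn't fit there, it returns None.
The match spans [0:18] → '4llm822c59apoomett'.
Captured: group 1 = '4llm822c', group 2 = '9apoo', group 3 = 'm'.

(0, 18)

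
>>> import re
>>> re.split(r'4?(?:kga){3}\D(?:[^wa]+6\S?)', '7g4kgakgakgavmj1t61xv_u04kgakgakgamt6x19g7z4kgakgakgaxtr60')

['7g', 'xv_u0', '19g7z', '']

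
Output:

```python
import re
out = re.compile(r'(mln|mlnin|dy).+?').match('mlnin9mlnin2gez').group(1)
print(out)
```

The match spans [0:4] → 'mlni'.
Captured: group 1 = 'mln'.

mln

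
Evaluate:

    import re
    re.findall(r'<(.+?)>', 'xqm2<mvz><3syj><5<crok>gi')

['mvz', '3syj', '5<crok']

Because the quantifier is non-greedy, it stops expanding at the earliest point where the rest of the pattern can succeed.
Scanning left to right: at [4:9] match '<mvz>', group 1 = 'mvz'; at [9:15] match '<3syj>', group 1 = '3syj'; at [15:23] match '<5<crok>', group 1 = '5<crok'.
Because there's exactly one group, `findall` drops the full match and keeps group 1 from each hit.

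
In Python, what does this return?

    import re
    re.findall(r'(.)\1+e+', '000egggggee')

The backreference `\1` re-matches whatever the first group consumed, character for character.
With a single group, `findall` returns only what that group captured — 2 items.

['0', 'g']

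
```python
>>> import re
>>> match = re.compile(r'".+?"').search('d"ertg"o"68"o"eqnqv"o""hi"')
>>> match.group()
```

'"ertg"'

Lazy quantifiers expand one character at a time until the remainder of the pattern can match.
The match spans [1:7] → '"ertg"'.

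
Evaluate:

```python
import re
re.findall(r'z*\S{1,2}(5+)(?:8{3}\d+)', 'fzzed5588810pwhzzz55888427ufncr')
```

Pattern: zero or more of a literal 'z', then 1 to 2 of a non-whitespace character; then one or more of a literal '5' (captured); then exactly 3 of a literal '8', then one or more of a digit (non-capturing group).
Walking the string: at [1:12] match 'zzed5588810', group 1 = '55'; at [15:26] match 'zzz55888427', group 1 = '5'.
One capturing group, so `findall` returns just the captured substring from each match — 2 in all.

['55', '5']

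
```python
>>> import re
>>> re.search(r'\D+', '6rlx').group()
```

'rlx'

The pattern matches one or more of a non-digit.
`re.search` scans for the first position where the pattern succeeds.
The match spans [1:4] → 'rlx'.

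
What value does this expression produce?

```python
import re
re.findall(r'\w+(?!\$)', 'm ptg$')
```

['m', 'pt']

The negative lookaround is zero-width — it rules out positions where the adjacent text would match, without consuming anything.
No capturing groups, so `findall` returns the 2 full match strings.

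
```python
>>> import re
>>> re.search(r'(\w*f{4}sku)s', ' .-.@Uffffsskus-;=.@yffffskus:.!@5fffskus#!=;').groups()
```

The pattern matches zero or more of a word character, then exactly 4 of the literal 'f', then the literal 'sku' (captured); then a literal 's'.
`search` walks the string left to right and returns the first match it finds.
The match spans [20:29] → 'yffffskus'.
Captured: group 1 = 'yffffsku'.

('yffffsku',)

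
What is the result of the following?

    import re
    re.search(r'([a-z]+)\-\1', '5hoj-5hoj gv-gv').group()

'gv-gv'

The backreference `\1` re-matches whatever the first group consumed, character for character.
Unlike `match`, `search` isn't anchored — it looks for the pattern anywhere in the string.
The match spans [10:15] → 'gv-gv'.
Captured: group 1 = 'gv'.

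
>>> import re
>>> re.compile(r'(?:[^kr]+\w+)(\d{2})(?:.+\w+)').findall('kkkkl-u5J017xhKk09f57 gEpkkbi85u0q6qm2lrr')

['57']

This matches one or more of any character except [kr], then one or more of a word character (non-capturing group); then exactly 2 of a digit (captured); then one or more of any character, then one or more of a word character (non-capturing group).
Walking the string: at [4:41] match 'l-u5J017xhKk09f57 gEpkkbi85u0q6qm2lrr', group 1 = '57'.
One capturing group, so `findall` returns just the captured substring from the one match — 1 in all.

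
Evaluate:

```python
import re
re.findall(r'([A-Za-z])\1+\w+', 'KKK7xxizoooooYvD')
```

`\1` is not a pattern — it's the concrete string captured by group 1, re-applied verbatim.
Scanning left to right: at [0:16] match 'KKK7xxizoooooYvD', group 1 = 'K'.
With a single group, `findall` returns only what that group captured — 1 item.

['K']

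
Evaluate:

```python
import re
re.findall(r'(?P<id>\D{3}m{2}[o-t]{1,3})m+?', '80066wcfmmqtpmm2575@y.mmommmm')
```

With a single group, `findall` returns only what that group captured — 2 items.

['wcfmmqtp', '@y.mmo']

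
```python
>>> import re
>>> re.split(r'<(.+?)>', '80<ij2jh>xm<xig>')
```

Matches to split on: at [2:9] → '<ij2jh>'; at [11:16] → '<xig>'.
With a capturing group present, the delimiter's captured portion is kept in the result list.

['80', 'ij2jh', 'xm', 'xig', '']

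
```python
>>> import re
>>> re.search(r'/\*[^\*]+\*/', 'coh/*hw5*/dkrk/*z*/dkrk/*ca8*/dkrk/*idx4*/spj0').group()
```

The match spans [3:10] → '/*hw5*/'.

'/*hw5*/'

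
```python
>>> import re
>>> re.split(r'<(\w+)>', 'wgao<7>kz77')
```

['wgao', '7', 'kz77']

Matches to split on: at [4:7] → '<7>'.
Because the pattern has a capturing group, `split` also inserts each captured text between the pieces.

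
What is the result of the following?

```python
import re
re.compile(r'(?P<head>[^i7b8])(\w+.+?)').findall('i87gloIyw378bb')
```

Pattern: any character except [i7b8] (captured as 'head'); then one or more of a word character, then one or more of any character (lazy) (captured).
Scanning left to right: at [3:14] match 'gloIyw378bb', groups = ('g', 'loIyw378bb').
`findall` packs the 2 group values into a tuple for every match.

[('g', 'loIyw378bb')]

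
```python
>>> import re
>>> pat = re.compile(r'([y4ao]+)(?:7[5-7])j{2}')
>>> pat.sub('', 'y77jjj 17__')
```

'j 17__'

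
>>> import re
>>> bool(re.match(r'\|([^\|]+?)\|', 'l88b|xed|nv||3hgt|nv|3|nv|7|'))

False

`match` is anchored at position 0; if the pattern doesn't fit there, it returns None.
Here the pattern fails at index 0, so the call returns None, and `bool(None)` is False.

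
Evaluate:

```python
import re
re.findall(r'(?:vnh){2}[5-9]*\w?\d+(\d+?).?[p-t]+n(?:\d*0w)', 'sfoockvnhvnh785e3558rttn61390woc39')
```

['8']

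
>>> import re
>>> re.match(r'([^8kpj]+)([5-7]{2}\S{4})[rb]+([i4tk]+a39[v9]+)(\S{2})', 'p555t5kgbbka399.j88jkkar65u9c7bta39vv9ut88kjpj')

`re.match` only tries the pattern at the start of the string.
Here position 0 doesn't satisfy it, so the call returns None.

None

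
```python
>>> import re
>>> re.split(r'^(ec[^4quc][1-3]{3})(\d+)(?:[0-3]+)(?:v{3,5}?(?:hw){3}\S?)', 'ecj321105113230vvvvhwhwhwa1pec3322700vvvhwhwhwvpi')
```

['', 'ecj321', '10511323', '1pec3322700vvvhwhwhwvpi']

Pattern: anchored at the start of the string; then the literal 'ec', then any character except [4quc], then exactly 3 of a character in [1-3] (captured); then one or more of a digit (captured); then one or more of a character in [0-3] (non-capturing group); then 3 to 5 of the literal 'v' (lazy), then the literal 'hw' repeated 3 times, then optionally a non-whitespace character (non-capturing group).
Matches to split on: at [0:26] → 'ecj321105113230vvvvhwhwhwa'.
`re.split` interleaves the captured-group text with the surrounding fragments.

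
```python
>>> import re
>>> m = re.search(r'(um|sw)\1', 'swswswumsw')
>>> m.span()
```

`\1` has to match the exact text group 1 already captured.
`re.search` scans for the first position where the pattern succeeds.
The match spans [0:4] → 'swsw'.
Captured: group 1 = 'sw'.

(0, 4)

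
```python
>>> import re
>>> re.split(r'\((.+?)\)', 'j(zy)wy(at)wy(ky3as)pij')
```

['j', 'zy', 'wy', 'at', 'wy', 'ky3as', 'pij']

With the lazy modifier that quantifier settles for the fewest repetitions that let the rest of the pattern succeed (the atoms after it are unaffected and can still be greedy).
Matches to split on: at [1:5] → '(zy)'; at [7:11] → '(at)'; at [13:20] → '(ky3as)'.
Because the pattern has a capturing group, `split` also inserts each captured text between the pieces.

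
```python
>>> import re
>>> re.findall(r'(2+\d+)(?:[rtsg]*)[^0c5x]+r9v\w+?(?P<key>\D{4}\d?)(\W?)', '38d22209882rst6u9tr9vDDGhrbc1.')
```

This matches one or more of the literal '2', then one or more of a digit (captured); then zero or more of one of [rtsg] (non-capturing group); then one or more of any character except [0c5x], then the literal 'r9v', then one or more of a word character (lazy); then exactly 4 of a non-digit, then optionally a digit (captured as 'key'); then optionally a non-word character (captured).
Scanning left to right: at [3:26] match '22209882rst6u9tr9vDDGhr', groups = ('22209882', 'DGhr', '').
With 3 capturing groups, `findall` returns a 3-tuple per match.

[('22209882', 'DGhr', '')]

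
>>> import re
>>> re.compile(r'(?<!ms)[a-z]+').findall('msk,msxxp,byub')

The negative lookaround is zero-width — it rules out positions where the adjacent text would match, without consuming anything.
No capturing groups, so `findall` returns the 3 full match strings.

['msk', 'msxxp', 'byub']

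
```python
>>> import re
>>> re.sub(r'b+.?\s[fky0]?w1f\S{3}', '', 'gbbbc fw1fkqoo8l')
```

'go8l'

The pattern matches one or more of a literal 'b'; then optionally any character; then whitespace; then optionally one of [fky0], then the literal 'w1f', then exactly 3 of a non-whitespace character.
Matches: at [1:13] → 'bbbc fw1fkqo'.
`sub` substitutes '' at each match site.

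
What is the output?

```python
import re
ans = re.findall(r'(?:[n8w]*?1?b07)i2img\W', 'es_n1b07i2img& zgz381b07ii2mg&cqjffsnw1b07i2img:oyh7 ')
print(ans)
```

The pattern matches zero or more of one of [n8w] (lazy), then optionally a literal '1', then the literal 'b07' (non-capturing group); then the literal 'i2i', then the literal 'mg', then a non-word character.
Matches: at [3:14] → 'n1b07i2img&'; at [36:48] → 'nw1b07i2img:'.
No capturing groups, so `findall` returns the 2 full match strings.

['n1b07i2img&', 'nw1b07i2img:']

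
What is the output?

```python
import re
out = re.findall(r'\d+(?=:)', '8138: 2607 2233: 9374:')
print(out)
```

The `(?=…)`/`(?<=…)` assertion just peeks at neighbouring text; it doesn't advance the match position.
`findall` yields the raw match text (3 of them) because the pattern has no groups.

['8138', '2233', '9374']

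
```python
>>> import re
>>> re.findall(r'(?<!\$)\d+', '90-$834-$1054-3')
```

A negative assertion filters positions out without eating any characters.
`findall` yields the raw match text (4 of them) because the pattern has no groups.

['90', '34', '054', '3']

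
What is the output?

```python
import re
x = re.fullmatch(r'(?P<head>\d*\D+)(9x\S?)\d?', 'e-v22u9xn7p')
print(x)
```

None

`fullmatch` succeeds only if the pattern covers the string from start to end.
Here there's no way to consume every character, so the call returns None.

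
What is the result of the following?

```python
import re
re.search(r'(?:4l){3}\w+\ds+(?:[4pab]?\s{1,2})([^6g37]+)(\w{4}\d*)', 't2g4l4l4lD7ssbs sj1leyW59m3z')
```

None

This matches the literal '4l' repeated 3 times, then one or more of a word character; then a digit, then one or more of the literal 's'; then optionally one of [4pab], then 1 to 2 of whitespace (non-capturing group); then one or more of any character except [6g37] (captured); then exactly 4 of a word character, then zero or more of a digit (captured).
Unlike `match`, `search` isn't anchored — it looks for the pattern anywhere in the string.
Here no position works, so the call returns None.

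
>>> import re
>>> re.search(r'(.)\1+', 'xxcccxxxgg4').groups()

('x',)

The match spans [0:2] → 'xx'.
Captured: group 1 = 'x'.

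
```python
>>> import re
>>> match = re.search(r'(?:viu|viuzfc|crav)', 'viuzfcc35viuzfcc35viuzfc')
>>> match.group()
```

'viu'

Alternation tries branches left to right and keeps the first one that lets the overall match succeed at that position.
The match spans [0:3] → 'viu'.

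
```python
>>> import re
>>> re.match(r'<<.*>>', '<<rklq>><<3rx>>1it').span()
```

(0, 15)

With `match`, the pattern is implicitly anchored at the beginning.
The match spans [0:15] → '<<rklq>><<3rx>>'.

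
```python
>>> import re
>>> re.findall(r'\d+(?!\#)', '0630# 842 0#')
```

Because the assertion is negative and zero-width, positions next to the forbidden text are skipped.
Scanning left to right: at [0:3] → '063'; at [6:9] → '842'.
No capturing groups, so `findall` returns the 2 full match strings.

['063', '842']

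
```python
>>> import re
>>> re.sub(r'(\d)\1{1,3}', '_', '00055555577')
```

'____'

`\1` is not a pattern — it's the concrete string captured by group 1, re-applied verbatim.
`sub` substitutes '_' at each match site.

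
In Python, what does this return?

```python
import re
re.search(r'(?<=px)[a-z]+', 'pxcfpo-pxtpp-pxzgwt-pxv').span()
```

The lookaround is zero-width — it requires the adjacent text to match without consuming it, so the asserted text isn't part of the match.
The match spans [2:6] → 'cfpo'.

(2, 6)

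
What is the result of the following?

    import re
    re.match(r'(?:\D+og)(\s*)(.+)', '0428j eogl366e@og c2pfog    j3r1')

`re.match` won't scan ahead — the pattern has to work from the very first character.
Here the pattern fails at index 0, so the call returns None.

None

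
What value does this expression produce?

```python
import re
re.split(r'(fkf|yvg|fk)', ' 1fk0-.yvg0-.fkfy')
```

[' 1', 'fk', '0-.', 'yvg', '0-.', 'fkf', 'y']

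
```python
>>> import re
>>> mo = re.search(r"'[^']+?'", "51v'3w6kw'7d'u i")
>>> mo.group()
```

"'3w6kw'"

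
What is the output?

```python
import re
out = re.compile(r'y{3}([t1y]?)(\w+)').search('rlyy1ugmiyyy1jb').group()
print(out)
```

yyy1jb

Pattern: exactly 3 of a literal 'y'; then optionally one of [t1y] (captured); then one or more of a word character (captured).
`re.search` tries every starting position until one works.
The match spans [9:15] → 'yyy1jb'.
Captured: group 1 = '1', group 2 = 'jb'.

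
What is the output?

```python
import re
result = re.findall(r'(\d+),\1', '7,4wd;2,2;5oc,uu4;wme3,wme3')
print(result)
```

The backreference `\1` re-matches whatever the first group consumed, character for character.
One capturing group, so `findall` returns just the captured substring from the one match — 1 in all.

['2']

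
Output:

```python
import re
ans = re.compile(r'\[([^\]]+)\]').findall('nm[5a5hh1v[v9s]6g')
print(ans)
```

Walking the string: at [2:15] match '[5a5hh1v[v9s]', group 1 = '5a5hh1v[v9s'.
Because there's exactly one group, `findall` drops the full match and keeps group 1 from the one hit.

['5a5hh1v[v9s']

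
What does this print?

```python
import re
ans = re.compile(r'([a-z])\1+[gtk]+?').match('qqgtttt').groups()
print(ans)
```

The match spans [0:3] → 'qqg'.
Captured: group 1 = 'q'.

('q',)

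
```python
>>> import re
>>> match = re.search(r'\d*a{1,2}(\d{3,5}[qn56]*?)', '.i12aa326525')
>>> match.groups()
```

('32652',)

Pattern: zero or more of a digit, then 1 to 2 of a literal 'a'; then 3 to 5 of a digit, then zero or more of one of [qn56] (lazy) (captured).
The `?` after the quantifier makes it lazy — it takes as little as possible before letting the rest of the pattern try.
`re.search` tries every starting position until one works.
The match spans [2:11] → '12aa32652'.
Captured: group 1 = '32652'.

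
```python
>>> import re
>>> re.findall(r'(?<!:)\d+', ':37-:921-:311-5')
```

The negative lookahead/lookbehind blocks any match where the forbidden context is present.
Matches: at [2:3] → '7'; at [6:8] → '21'; at [11:13] → '11'; at [14:15] → '5'.
`findall` yields the raw match text (4 of them) because the pattern has no groups.

['7', '21', '11', '5']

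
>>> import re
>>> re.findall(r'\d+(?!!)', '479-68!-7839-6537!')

['479', '6', '7839', '653']

The negative lookaround is zero-width — it rules out positions where the adjacent text would match, without consuming anything.
Since nothing is captured, `findall` lists the 4 matched substrings directly.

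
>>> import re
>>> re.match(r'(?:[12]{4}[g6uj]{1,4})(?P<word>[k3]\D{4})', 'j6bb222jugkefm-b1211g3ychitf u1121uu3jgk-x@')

None

Pattern: exactly 4 of one of [12], then 1 to 4 of one of [g6uj] (non-capturing group); then one of [k3], then exactly 4 of a non-digit (captured as 'word').
`match` is anchored at position 0; if the pattern doesn't fit there, it returns None.
Here the pattern fails at index 0, so the call returns None.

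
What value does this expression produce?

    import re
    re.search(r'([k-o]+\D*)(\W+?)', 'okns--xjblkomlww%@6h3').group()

'okns--xjblkomlww%@'

This matches one or more of a character in [k-o], then zero or more of a non-digit (captured); then one or more of a non-word character (lazy) (captured).
The match spans [0:18] → 'okns--xjblkomlww%@'.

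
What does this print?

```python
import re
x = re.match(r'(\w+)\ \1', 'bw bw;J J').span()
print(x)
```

`\1` is not a pattern — it's the concrete string captured by group 1, re-applied verbatim.
`match` is anchored at position 0; if the pattern doesn't fit there, it returns None.
The match spans [0:5] → 'bw bw'.
Captured: group 1 = 'bw'.

(0, 5)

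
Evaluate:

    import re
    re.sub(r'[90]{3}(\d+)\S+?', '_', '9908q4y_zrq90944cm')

'_4y_zrq_m'

This matches exactly 3 of one of [90]; then one or more of a digit (captured); then one or more of a non-whitespace character (lazy).
With the lazy modifier that quantifier settles for the fewest repetitions that let the rest of the pattern succeed (the atoms after it are unaffected and can still be greedy).
Matches: at [0:5] → '9908q'; at [11:17] → '90944c'.
`sub` substitutes '_' at each match site.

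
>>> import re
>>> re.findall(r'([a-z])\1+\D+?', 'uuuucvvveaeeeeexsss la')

The backreference `\1` re-matches whatever the first group consumed, character for character.
With a single group, `findall` returns only what that group captured — 4 items.

['u', 'v', 'e', 's']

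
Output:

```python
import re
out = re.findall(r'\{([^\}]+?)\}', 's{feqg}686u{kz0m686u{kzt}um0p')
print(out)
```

['feqg', 'kz0m686u{kzt']

Matches: at [1:7] match '{feqg}', group 1 = 'feqg'; at [11:25] match '{kz0m686u{kzt}', group 1 = 'kz0m686u{kzt'.
`findall` collects group 1 from each match (2 total).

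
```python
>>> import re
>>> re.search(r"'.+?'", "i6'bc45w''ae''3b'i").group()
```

"'bc45w'"

With the lazy modifier that quantifier settles for the fewest repetitions that let the rest of the pattern succeed (the atoms after it are unaffected and can still be greedy).
The match spans [2:9] → "'bc45w'".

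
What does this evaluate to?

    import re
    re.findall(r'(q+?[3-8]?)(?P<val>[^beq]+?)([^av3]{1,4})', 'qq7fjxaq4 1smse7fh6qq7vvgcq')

[('qq7', 'f', 'jx'), ('q4', ' ', '1sms'), ('qq7', 'vv', 'gcq')]

This matches one or more of the literal 'q' (lazy), then optionally a character in [3-8] (captured); then one or more of any character except [beq] (lazy) (captured as 'val'); then 1 to 4 of any character except [av3] (captured).
Multiple groups make `findall` return tuples — one 3-tuple for each match.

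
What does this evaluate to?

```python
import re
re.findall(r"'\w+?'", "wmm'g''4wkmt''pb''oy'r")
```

Scanning left to right: at [3:6] → "'g'"; at [6:13] → "'4wkmt'"; at [13:17] → "'pb'"; at [17:21] → "'oy'".
`findall` yields the raw match text (4 of them) because the pattern has no groups.

["'g'", "'4wkmt'", "'pb'", "'oy'"]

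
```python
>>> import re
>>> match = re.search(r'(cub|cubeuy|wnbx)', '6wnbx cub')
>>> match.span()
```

(1, 5)

The match spans [1:5] → 'wnbx'.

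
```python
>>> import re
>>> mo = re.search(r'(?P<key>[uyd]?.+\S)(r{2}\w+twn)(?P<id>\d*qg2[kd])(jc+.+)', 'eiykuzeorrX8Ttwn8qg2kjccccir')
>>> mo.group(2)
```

'rrX8Ttwn'

The match spans [0:28] → 'eiykuzeorrX8Ttwn8qg2kjccccir'.
Captured: group 1 = 'eiykuzeo', group 2 = 'rrX8Ttwn', group 3 = '8qg2k', group 4 = 'jccccir'.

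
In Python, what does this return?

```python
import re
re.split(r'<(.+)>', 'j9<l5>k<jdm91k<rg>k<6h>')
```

['j9', 'l5>k<jdm91k<rg>k<6h', '']

Matches to split on: at [2:23] → '<l5>k<jdm91k<rg>k<6h>'.
Because the pattern has a capturing group, `split` also inserts each captured text between the pieces.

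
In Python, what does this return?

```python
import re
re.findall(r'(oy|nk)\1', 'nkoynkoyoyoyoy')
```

A backreference is literal: `\1` must see the identical characters the first group matched.
Scanning left to right: at [6:10] match 'oyoy', group 1 = 'oy'; at [10:14] match 'oyoy', group 1 = 'oy'.
With a single group, `findall` returns only what that group captured — 2 items.

['oy', 'oy']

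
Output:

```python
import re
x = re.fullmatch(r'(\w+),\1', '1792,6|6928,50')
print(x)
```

None

`\1` has to match the exact text group 1 already captured.
`re.fullmatch` is like wrapping the pattern in `^…$` (in single-line mode).
Here the pattern can't cover the whole string, so the call returns None.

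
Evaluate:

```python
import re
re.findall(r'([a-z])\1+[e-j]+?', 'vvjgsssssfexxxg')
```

['v', 's', 'x']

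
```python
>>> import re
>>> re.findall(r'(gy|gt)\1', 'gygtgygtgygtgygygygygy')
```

After group 1 captures some text, `\1` only succeeds where that same text appears again.
`findall` collects group 1 from each match (2 total).

['gy', 'gy']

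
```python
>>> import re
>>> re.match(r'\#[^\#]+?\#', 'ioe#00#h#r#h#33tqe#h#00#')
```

None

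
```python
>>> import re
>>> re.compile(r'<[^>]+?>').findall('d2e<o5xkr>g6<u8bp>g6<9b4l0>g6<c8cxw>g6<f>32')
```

['<o5xkr>', '<u8bp>', '<9b4l0>', '<c8cxw>', '<f>']

No capturing groups, so `findall` returns the 5 full match strings.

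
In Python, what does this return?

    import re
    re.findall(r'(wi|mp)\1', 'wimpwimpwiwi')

['wi']

`\1` is not a pattern — it's the concrete string captured by group 1, re-applied verbatim.
Walking the string: at [8:12] match 'wiwi', group 1 = 'wi'.
With a single group, `findall` returns only what that group captured — 1 item.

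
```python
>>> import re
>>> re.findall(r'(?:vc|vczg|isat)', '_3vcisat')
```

['vc', 'isat']

With no groups in the pattern, `findall` gives back each whole match — 2 here.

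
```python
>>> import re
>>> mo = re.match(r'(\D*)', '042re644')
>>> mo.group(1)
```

''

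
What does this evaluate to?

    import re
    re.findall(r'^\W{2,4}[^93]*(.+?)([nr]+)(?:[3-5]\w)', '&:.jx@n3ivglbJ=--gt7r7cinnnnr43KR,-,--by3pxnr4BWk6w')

This matches anchored at the start of the string; then 2 to 4 of a non-word character, then zero or more of any character except [93]; then one or more of any character (lazy) (captured); then one or more of one of [nr] (captured); then a character in [3-5], then a word character (non-capturing group).
With the lazy modifier that quantifier settles for the fewest repetitions that let the rest of the pattern succeed (the atoms after it are unaffected and can still be greedy).
Walking the string: at [0:31] match '&:.jx@n3ivglbJ=--gt7r7cinnnnr43', groups = ('3ivglbJ=--gt7r7ci', 'nnnnr').
`findall` packs the 2 group values into a tuple for every match.

[('3ivglbJ=--gt7r7ci', 'nnnnr')]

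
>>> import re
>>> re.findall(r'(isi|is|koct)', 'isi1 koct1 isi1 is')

['isi', 'koct', 'isi', 'is']

The regex engine tests alternatives in the order written; an earlier branch that matches wins even if a later one would match more.
`findall` collects group 1 from each match (4 total).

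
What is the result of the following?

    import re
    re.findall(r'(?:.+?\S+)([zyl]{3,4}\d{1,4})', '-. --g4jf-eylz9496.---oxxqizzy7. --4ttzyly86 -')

Pattern: one or more of any character (lazy), then one or more of a non-whitespace character (non-capturing group); then 3 to 4 of one of [zyl], then 1 to 4 of a digit (captured).
A `+?`/`*?`/`{m,n}?` starts at its minimum and grows only as far as needed for what follows to match.
Scanning left to right: at [0:31] match '-. --g4jf-eylz9496.---oxxqizzy7', group 1 = 'zzy7'; at [31:44] match '. --4ttzyly86', group 1 = 'yly86'.
`findall` collects group 1 from each match (2 total).

['zzy7', 'yly86']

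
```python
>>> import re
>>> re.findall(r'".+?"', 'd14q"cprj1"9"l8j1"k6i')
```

['"cprj1"', '"l8j1"']

Walking the string: at [4:11] → '"cprj1"'; at [12:18] → '"l8j1"'.
`findall` yields the raw match text (2 of them) because the pattern has no groups.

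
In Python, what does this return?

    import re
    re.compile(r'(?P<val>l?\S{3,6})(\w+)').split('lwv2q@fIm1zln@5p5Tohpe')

['', 'lwv2q@f', 'Im1zln', '', '@5p5To', 'hpe', '']

This matches optionally a literal 'l', then 3 to 6 of a non-whitespace character (captured as 'val'); then one or more of a word character (captured).
With a capturing group present, the delimiter's captured portion is kept in the result list.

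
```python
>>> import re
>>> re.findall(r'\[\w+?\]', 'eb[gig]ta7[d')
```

['[gig]']

Walking the string: at [2:7] → '[gig]'.
With no groups in the pattern, `findall` gives back each whole match — 1 here.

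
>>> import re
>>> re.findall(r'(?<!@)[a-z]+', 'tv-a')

['tv', 'a']

The negative lookaround is zero-width — it rules out positions where the adjacent text would match, without consuming anything.
Walking the string: at [0:2] → 'tv'; at [3:4] → 'a'.
Since nothing is captured, `findall` lists the 2 matched substrings directly.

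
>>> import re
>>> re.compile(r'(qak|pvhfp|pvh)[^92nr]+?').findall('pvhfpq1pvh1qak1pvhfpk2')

The regex engine tests alternatives in the order written; an earlier branch that matches wins even if a later one would match more.
Walking the string: at [0:6] match 'pvhfpq', group 1 = 'pvhfp'; at [7:11] match 'pvh1', group 1 = 'pvh'; at [11:15] match 'qak1', group 1 = 'qak'; at [15:21] match 'pvhfpk', group 1 = 'pvhfp'.
With a single group, `findall` returns only what that group captured — 4 items.

['pvhfp', 'pvh', 'qak', 'pvhfp']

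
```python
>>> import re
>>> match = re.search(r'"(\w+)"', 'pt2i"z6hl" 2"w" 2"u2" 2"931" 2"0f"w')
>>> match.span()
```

The match spans [4:10] → '"z6hl"'.

(4, 10)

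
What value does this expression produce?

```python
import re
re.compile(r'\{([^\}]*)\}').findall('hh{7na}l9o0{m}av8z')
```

Walking the string: at [2:7] match '{7na}', group 1 = '7na'; at [11:14] match '{m}', group 1 = 'm'.
With a single group, `findall` returns only what that group captured — 2 items.

['7na', 'm']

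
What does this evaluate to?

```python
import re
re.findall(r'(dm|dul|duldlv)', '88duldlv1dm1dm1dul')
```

Branches in `(...|...)` are attempted left-to-right; the first branch that allows the whole pattern to succeed is taken.
`findall` collects group 1 from each match (4 total).

['dul', 'dm', 'dm', 'dul']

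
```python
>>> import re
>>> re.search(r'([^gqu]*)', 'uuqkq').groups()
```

Pattern: zero or more of any character except [gqu] (captured).
Unlike `match`, `search` isn't anchored — it looks for the pattern anywhere in the string.
The match spans [0:0] → ''.
Captured: group 1 = ''.

('',)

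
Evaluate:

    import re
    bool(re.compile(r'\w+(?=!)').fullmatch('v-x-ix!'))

False

Because the assertion is zero-width, the text it checks is not consumed and won't appear in the result.
`re.fullmatch` requires the pattern to consume the entire string.
Here the string isn't matched end-to-end, so the call returns None, and `bool(None)` is False.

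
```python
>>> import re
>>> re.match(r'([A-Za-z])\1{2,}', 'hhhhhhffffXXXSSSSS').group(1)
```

'h'

The match spans [0:6] → 'hhhhhh'.
Captured: group 1 = 'h'.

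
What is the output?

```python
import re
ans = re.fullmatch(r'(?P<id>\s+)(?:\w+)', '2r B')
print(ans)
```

None

`re.fullmatch` requires the pattern to consume the entire string.
Here the string isn't matched end-to-end, so the call returns None.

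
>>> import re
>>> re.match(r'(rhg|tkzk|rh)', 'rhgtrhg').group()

`re.match` won't scan ahead — the pattern has to work from the very first character.
The match spans [0:3] → 'rhg'.

'rhg'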